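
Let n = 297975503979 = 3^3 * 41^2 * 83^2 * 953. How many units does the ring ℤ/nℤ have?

φ(3^3) = 3^2·(3−1) = 9·2 = 18.
φ(41^2) = 41^2 − 41^1 = 1681 − 41 = 1640.
φ(83^2) = 83^1·(83−1) = 83·82 = 6806.
φ(953) = 953 − 1 = 952.
Since φ is multiplicative, φ(297975503979) = 18 · 1640 · 6806 · 952 = 191269290240.

191269290240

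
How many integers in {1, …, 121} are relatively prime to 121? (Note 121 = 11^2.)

110

φ(121) = 121 · (1 − 1/11)
       = 121 · 10/11 = 110.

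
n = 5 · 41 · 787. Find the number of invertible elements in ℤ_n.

125760

φ(161335) = 161335 · (1 − 1/5) · (1 − 1/41) · (1 − 1/787)
       = 161335 · 125760/161335 = 125760.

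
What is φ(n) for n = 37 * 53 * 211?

393120

φ(37) = 37 − 1 = 36.
φ(53) = 53 − 1 = 52.
φ(211) = 211 − 1 = 210.
φ(413771) = 36 × 52 × 210 = 393120.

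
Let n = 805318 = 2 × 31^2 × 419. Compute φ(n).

φ(2) = 2 − 1 = 1.
φ(31^2) = 31^2 − 31^1 = 961 − 31 = 930.
φ(419) = 419 − 1 = 418.
Multiply: 1 · 930 · 418 = 388740.

388740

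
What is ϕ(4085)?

First factor: 4085 = 5 × 19 × 43.
φ(5) = 5 − 1 = 4.
φ(19) = 19 − 1 = 18.
φ(43) = 43 − 1 = 42.
Multiply: 4 · 18 · 42 = 3024.

3024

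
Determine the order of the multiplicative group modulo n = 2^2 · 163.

φ(2^2) = 2^2 − 2^1 = 4 − 2 = 2.
φ(163) = 163 − 1 = 162.
φ(652) = 2 × 162 = 324.

324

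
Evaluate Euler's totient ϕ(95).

72

Factor 95: 95 = 5 * 19.
φ(95) = 95 · (1 − 1/5) · (1 − 1/19)
       = 95 · 72/95 = 72.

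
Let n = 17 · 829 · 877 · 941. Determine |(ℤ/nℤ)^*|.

10908933120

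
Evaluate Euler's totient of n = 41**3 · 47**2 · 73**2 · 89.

φ(41^3) = 41^2·(41−1) = 1681·40 = 67240.
φ(47^2) = 47^2 − 47^1 = 2209 − 47 = 2162.
φ(73^2) = 73^2 − 73^1 = 5329 − 73 = 5256.
φ(89) = 89 − 1 = 88.
Multiply: 67240 · 2162 · 5256 · 88 = 67239027440640.

67239027440640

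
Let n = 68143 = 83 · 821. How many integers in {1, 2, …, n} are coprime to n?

φ(83) = 83 − 1 = 82.
φ(821) = 821 − 1 = 820.
Multiply: 82 · 820 = 67240.

67240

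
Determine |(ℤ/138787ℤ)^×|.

138787 = 11^2 × 31 × 37.
φ(11^2) = 11^2 − 11^1 = 121 − 11 = 110.
φ(31) = 31 − 1 = 30.
φ(37) = 37 − 1 = 36.
Multiply: 110 · 30 · 36 = 118800.

118800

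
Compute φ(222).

72

First factor: 222 = 2 × 3 × 37.
φ(222) = 222 · (1 − 1/2) · (1 − 1/3) · (1 − 1/37)
       = 222 · 72/222 = 72.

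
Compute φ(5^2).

20

φ(25) = 25 · (1 − 1/5)
       = 25 · 4/5 = 20.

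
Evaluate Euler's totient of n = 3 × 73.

144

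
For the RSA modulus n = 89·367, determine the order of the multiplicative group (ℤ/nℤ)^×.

For distinct primes, φ(pq) = (p−1)(q−1) = 88 × 366 = 32208.

32208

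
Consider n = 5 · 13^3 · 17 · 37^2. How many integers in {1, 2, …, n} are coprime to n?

172882944

φ(5) = 5 − 1 = 4.
φ(13^3) = 13^2·(13−1) = 169·12 = 2028.
φ(17) = 17 − 1 = 16.
φ(37^2) = 37^2 − 37^1 = 1369 − 37 = 1332.
φ(255653905) = 4 × 2028 × 16 × 1332 = 172882944.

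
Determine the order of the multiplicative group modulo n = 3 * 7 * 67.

792

φ(3) = 3 − 1 = 2.
φ(7) = 7 − 1 = 6.
φ(67) = 67 − 1 = 66.
Multiply: 2 · 6 · 66 = 792.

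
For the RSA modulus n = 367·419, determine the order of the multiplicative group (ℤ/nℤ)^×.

φ(367) = 367 − 1 = 366.
φ(419) = 419 − 1 = 418.
φ(153773) = 366 × 418 = 152988.

152988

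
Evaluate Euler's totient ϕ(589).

Factor 589: 589 = 19 · 31.
φ(19) = 19 − 1 = 18.
φ(31) = 31 − 1 = 30.
Multiply: 18 · 30 = 540.

540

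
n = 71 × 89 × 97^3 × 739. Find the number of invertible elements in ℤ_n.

4106310405120

φ(71) = 71 − 1 = 70.
φ(89) = 89 − 1 = 88.
φ(97^3) = 97^2·(97−1) = 9409·96 = 903264.
φ(739) = 739 − 1 = 738.
φ(4261946527693) = 70 × 88 × 903264 × 738 = 4106310405120.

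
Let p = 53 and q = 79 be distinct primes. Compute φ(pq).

4056

φ(53) = 53 − 1 = 52.
φ(79) = 79 − 1 = 78.
Since φ is multiplicative, φ(4187) = 52 · 78 = 4056.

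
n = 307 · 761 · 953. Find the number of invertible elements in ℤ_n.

221397120

φ(222646531) = 222646531 · (1 − 1/307) · (1 − 1/761) · (1 − 1/953)
       = 222646531 · 221397120/222646531 = 221397120.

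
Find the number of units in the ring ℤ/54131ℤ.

First factor: 54131 = 7 * 11 * 19 * 37.
φ(54131) = 54131 · (1 − 1/7) · (1 − 1/11) · (1 − 1/19) · (1 − 1/37)
       = 54131 · 38880/54131 = 38880.

38880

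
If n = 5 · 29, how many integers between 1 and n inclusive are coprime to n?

112

φ(145) = 145 · (1 − 1/5) · (1 − 1/29)
       = 145 · 112/145 = 112.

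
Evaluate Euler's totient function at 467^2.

217622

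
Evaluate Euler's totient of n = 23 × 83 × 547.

φ(23) = 23 − 1 = 22.
φ(83) = 83 − 1 = 82.
φ(547) = 547 − 1 = 546.
Since φ is multiplicative, φ(1044223) = 22 · 82 · 546 = 984984.

984984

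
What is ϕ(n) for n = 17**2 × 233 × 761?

47959040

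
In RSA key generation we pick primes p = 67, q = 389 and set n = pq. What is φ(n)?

φ(67) = 67 − 1 = 66.
φ(389) = 389 − 1 = 388.
Multiply: 66 · 388 = 25608.

25608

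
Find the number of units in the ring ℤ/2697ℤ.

2697 = 3 * 29 * 31.
φ(2697) = 2697 · (1 − 1/3) · (1 − 1/29) · (1 − 1/31)
       = 2697 · 1680/2697 = 1680.

1680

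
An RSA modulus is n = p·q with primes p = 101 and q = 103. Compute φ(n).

10200

φ(101) = 101 − 1 = 100.
φ(103) = 103 − 1 = 102.
Since φ is multiplicative, φ(10403) = 100 · 102 = 10200.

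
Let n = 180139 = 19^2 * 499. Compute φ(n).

φ(19^2) = 19^2 − 19^1 = 361 − 19 = 342.
φ(499) = 499 − 1 = 498.
Since φ is multiplicative, φ(180139) = 342 · 498 = 170316.

170316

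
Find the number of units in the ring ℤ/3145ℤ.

2304

3145 = 5 * 17 * 37.
φ(5) = 5 − 1 = 4.
φ(17) = 17 − 1 = 16.
φ(37) = 37 − 1 = 36.
Since φ is multiplicative, φ(3145) = 4 · 16 · 36 = 2304.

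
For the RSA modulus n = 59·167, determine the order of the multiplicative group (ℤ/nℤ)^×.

φ(n) = (p − 1)(q − 1) = (59−1)(167−1) = 58·166 = 9628.

9628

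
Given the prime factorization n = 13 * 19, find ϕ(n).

φ(247) = 247 · (1 − 1/13) · (1 − 1/19)
       = 247 · 216/247 = 216.

216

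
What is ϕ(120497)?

102960

Factor 120497: 120497 = 13^2 × 23 × 31.
φ(13^2) = 13^2 − 13^1 = 169 − 13 = 156.
φ(23) = 23 − 1 = 22.
φ(31) = 31 − 1 = 30.
φ(120497) = 156 × 22 × 30 = 102960.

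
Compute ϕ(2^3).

4

φ(2^3) = 2^2·(2−1) = 4·1 = 4.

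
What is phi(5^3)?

φ(125) = 125 · (1 − 1/5)
       = 125 · 4/5 = 100.

100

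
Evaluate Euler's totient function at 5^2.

20

φ(5^2) = 5^2 − 5^1 = 25 − 5 = 20.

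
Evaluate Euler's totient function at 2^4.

8

φ(16) = 16 · (1 − 1/2)
       = 16 · 1/2 = 8.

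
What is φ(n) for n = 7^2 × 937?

39312

φ(45913) = 45913 · (1 − 1/7) · (1 − 1/937)
       = 45913 · 5616/6559 = 39312.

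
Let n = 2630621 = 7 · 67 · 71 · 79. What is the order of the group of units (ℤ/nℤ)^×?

φ(7) = 7 − 1 = 6.
φ(67) = 67 − 1 = 66.
φ(71) = 71 − 1 = 70.
φ(79) = 79 − 1 = 78.
Multiply: 6 · 66 · 70 · 78 = 2162160.

2162160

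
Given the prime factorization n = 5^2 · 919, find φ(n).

φ(22975) = 22975 · (1 − 1/5) · (1 − 1/919)
       = 22975 · 3672/4595 = 18360.

18360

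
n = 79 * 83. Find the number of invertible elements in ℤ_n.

φ(79) = 79 − 1 = 78.
φ(83) = 83 − 1 = 82.
Since φ is multiplicative, φ(6557) = 78 · 82 = 6396.

6396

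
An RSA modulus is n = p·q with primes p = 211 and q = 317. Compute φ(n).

66360

φ(n) = (p − 1)(q − 1) = (211−1)(317−1) = 210·316 = 66360.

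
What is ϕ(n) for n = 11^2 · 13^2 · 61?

1029600

φ(1247389) = 1247389 · (1 − 1/11) · (1 − 1/13) · (1 − 1/61)
       = 1247389 · 7200/8723 = 1029600.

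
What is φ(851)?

Factor 851: 851 = 23 × 37.
φ(23) = 23 − 1 = 22.
φ(37) = 37 − 1 = 36.
Multiply: 22 · 36 = 792.

792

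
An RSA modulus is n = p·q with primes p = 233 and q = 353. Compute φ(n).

81664

φ(pq) = (p−1)(q−1) = 232 · 352 = 81664.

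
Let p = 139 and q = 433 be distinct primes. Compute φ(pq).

For distinct primes, φ(pq) = (p−1)(q−1) = 138 × 432 = 59616.

59616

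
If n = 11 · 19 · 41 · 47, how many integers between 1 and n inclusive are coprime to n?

331200

φ(11) = 11 − 1 = 10.
φ(19) = 19 − 1 = 18.
φ(41) = 41 − 1 = 40.
φ(47) = 47 − 1 = 46.
φ(402743) = 10 × 18 × 40 × 46 = 331200.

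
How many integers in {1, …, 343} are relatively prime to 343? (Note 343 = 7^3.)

294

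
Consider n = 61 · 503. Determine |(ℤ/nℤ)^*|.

φ(61) = 61 − 1 = 60.
φ(503) = 503 − 1 = 502.
Since φ is multiplicative, φ(30683) = 60 · 502 = 30120.

30120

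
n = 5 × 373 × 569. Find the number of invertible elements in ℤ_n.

φ(5) = 5 − 1 = 4.
φ(373) = 373 − 1 = 372.
φ(569) = 569 − 1 = 568.
Multiply: 4 · 372 · 568 = 845184.

845184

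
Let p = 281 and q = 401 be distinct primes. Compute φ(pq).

112000

φ(281) = 281 − 1 = 280.
φ(401) = 401 − 1 = 400.
Since φ is multiplicative, φ(112681) = 280 · 400 = 112000.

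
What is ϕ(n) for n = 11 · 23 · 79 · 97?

1647360

φ(11) = 11 − 1 = 10.
φ(23) = 23 − 1 = 22.
φ(79) = 79 − 1 = 78.
φ(97) = 97 − 1 = 96.
Since φ is multiplicative, φ(1938739) = 10 · 22 · 78 · 96 = 1647360.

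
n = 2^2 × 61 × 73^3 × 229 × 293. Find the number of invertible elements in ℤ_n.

3065329474560

φ(2^2) = 2^1·(2−1) = 2·1 = 2.
φ(61) = 61 − 1 = 60.
φ(73^3) = 73^3 − 73^2 = 389017 − 5329 = 383688.
φ(229) = 229 − 1 = 228.
φ(293) = 293 − 1 = 292.
Since φ is multiplicative, φ(6368857170356) = 2 · 60 · 383688 · 228 · 292 = 3065329474560.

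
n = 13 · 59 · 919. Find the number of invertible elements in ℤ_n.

φ(704873) = 704873 · (1 − 1/13) · (1 − 1/59) · (1 − 1/919)
       = 704873 · 638928/704873 = 638928.

638928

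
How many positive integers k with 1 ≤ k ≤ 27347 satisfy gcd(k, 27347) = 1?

24640

27347 = 23 × 29 × 41.
φ(23) = 23 − 1 = 22.
φ(29) = 29 − 1 = 28.
φ(41) = 41 − 1 = 40.
Multiply: 22 · 28 · 40 = 24640.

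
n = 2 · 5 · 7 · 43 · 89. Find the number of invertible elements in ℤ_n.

φ(2) = 2 − 1 = 1.
φ(5) = 5 − 1 = 4.
φ(7) = 7 − 1 = 6.
φ(43) = 43 − 1 = 42.
φ(89) = 89 − 1 = 88.
Since φ is multiplicative, φ(267890) = 1 · 4 · 6 · 42 · 88 = 88704.

88704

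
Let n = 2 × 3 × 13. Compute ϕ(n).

φ(78) = 78 · (1 − 1/2) · (1 − 1/3) · (1 − 1/13)
       = 78 · 24/78 = 24.

24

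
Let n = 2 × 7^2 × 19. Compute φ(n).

φ(1862) = 1862 · (1 − 1/2) · (1 − 1/7) · (1 − 1/19)
       = 1862 · 108/266 = 756.

756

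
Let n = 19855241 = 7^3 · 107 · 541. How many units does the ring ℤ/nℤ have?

16828560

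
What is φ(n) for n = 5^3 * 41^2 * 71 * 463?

5303760000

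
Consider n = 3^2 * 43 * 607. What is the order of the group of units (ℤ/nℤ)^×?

152712

φ(234909) = 234909 · (1 − 1/3) · (1 − 1/43) · (1 − 1/607)
       = 234909 · 50904/78303 = 152712.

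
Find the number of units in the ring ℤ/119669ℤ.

101640

Factor 119669: 119669 = 11**2 · 23 · 43.
φ(119669) = 119669 · (1 − 1/11) · (1 − 1/23) · (1 − 1/43)
       = 119669 · 9240/10879 = 101640.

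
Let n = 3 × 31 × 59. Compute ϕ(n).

φ(3) = 3 − 1 = 2.
φ(31) = 31 − 1 = 30.
φ(59) = 59 − 1 = 58.
Multiply: 2 · 30 · 58 = 3480.

3480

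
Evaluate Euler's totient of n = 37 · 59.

2088

φ(37) = 37 − 1 = 36.
φ(59) = 59 − 1 = 58.
Since φ is multiplicative, φ(2183) = 36 · 58 = 2088.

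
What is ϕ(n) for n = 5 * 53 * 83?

17056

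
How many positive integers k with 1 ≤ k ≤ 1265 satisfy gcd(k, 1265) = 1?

880

First factor: 1265 = 5 · 11 · 23.
φ(5) = 5 − 1 = 4.
φ(11) = 11 − 1 = 10.
φ(23) = 23 − 1 = 22.
Since φ is multiplicative, φ(1265) = 4 · 10 · 22 = 880.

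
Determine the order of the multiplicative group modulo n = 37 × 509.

φ(18833) = 18833 · (1 − 1/37) · (1 − 1/509)
       = 18833 · 18288/18833 = 18288.

18288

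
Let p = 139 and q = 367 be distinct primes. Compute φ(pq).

50508

φ(n) = (p − 1)(q − 1) = (139−1)(367−1) = 138·366 = 50508.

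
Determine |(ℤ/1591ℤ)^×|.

1512

Factor 1591: 1591 = 37 × 43.
φ(37) = 37 − 1 = 36.
φ(43) = 43 − 1 = 42.
φ(1591) = 36 × 42 = 1512.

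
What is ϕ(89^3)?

φ(89^3) = 89^3 − 89^2 = 704969 − 7921 = 697048.

697048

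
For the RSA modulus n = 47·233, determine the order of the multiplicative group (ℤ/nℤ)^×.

10672

φ(10951) = 10951 · (1 − 1/47) · (1 − 1/233)
       = 10951 · 10672/10951 = 10672.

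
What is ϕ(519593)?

443520

First factor: 519593 = 19 · 23 · 29 · 41.
φ(519593) = 519593 · (1 − 1/19) · (1 − 1/23) · (1 − 1/29) · (1 − 1/41)
       = 519593 · 443520/519593 = 443520.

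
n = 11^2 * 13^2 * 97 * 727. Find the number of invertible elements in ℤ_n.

φ(11^2) = 11^2 − 11^1 = 121 − 11 = 110.
φ(13^2) = 13^2 − 13^1 = 169 − 13 = 156.
φ(97) = 97 − 1 = 96.
φ(727) = 727 − 1 = 726.
Since φ is multiplicative, φ(1442043031) = 110 · 156 · 96 · 726 = 1195983360.

1195983360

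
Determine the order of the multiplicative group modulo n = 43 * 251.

10500

φ(43) = 43 − 1 = 42.
φ(251) = 251 − 1 = 250.
Multiply: 42 · 250 = 10500.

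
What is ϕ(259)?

Factor 259: 259 = 7 × 37.
φ(7) = 7 − 1 = 6.
φ(37) = 37 − 1 = 36.
φ(259) = 6 × 36 = 216.

216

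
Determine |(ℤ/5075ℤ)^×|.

3360

First factor: 5075 = 5^2 · 7 · 29.
φ(5^2) = 5^1·(5−1) = 5·4 = 20.
φ(7) = 7 − 1 = 6.
φ(29) = 29 − 1 = 28.
Multiply: 20 · 6 · 28 = 3360.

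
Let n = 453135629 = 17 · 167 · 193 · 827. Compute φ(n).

421220352

φ(453135629) = 453135629 · (1 − 1/17) · (1 − 1/167) · (1 − 1/193) · (1 − 1/827)
       = 453135629 · 421220352/453135629 = 421220352.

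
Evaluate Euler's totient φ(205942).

Factor 205942: 205942 = 2 * 11^2 * 23 * 37.
φ(205942) = 205942 · (1 − 1/2) · (1 − 1/11) · (1 − 1/23) · (1 − 1/37)
       = 205942 · 7920/18722 = 87120.

87120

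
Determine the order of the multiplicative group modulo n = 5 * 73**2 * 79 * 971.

1590675840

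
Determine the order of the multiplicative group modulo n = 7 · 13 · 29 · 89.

φ(234871) = 234871 · (1 − 1/7) · (1 − 1/13) · (1 − 1/29) · (1 − 1/89)
       = 234871 · 177408/234871 = 177408.

177408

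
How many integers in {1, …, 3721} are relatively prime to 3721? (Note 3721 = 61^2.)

3660

φ(61^2) = 61^2 − 61^1 = 3721 − 61 = 3660.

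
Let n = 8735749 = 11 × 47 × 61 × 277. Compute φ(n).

φ(8735749) = 8735749 · (1 − 1/11) · (1 − 1/47) · (1 − 1/61) · (1 − 1/277)
       = 8735749 · 7617600/8735749 = 7617600.

7617600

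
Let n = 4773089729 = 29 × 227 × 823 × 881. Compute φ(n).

φ(29) = 29 − 1 = 28.
φ(227) = 227 − 1 = 226.
φ(823) = 823 − 1 = 822.
φ(881) = 881 − 1 = 880.
Multiply: 28 · 226 · 822 · 880 = 4577422080.

4577422080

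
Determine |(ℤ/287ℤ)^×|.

240

287 = 7 · 41.
φ(287) = 287 · (1 − 1/7) · (1 − 1/41)
       = 287 · 240/287 = 240.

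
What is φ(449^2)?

201152

φ(201601) = 201601 · (1 − 1/449)
       = 201601 · 448/449 = 201152.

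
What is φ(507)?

Factor 507: 507 = 3 · 13**2.
φ(3) = 3 − 1 = 2.
φ(13^2) = 13^2 − 13^1 = 169 − 13 = 156.
Since φ is multiplicative, φ(507) = 2 · 156 = 312.

312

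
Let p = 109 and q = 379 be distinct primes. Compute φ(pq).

φ(109) = 109 − 1 = 108.
φ(379) = 379 − 1 = 378.
Since φ is multiplicative, φ(41311) = 108 · 378 = 40824.

40824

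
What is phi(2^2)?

2

φ(2^2) = 2^1·(2−1) = 2·1 = 2.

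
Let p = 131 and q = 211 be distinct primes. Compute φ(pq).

27300

φ(27641) = 27641 · (1 − 1/131) · (1 − 1/211)
       = 27641 · 27300/27641 = 27300.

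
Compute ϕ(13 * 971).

11640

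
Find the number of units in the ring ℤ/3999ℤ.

2520

3999 = 3 · 31 · 43.
φ(3999) = 3999 · (1 − 1/3) · (1 − 1/31) · (1 − 1/43)
       = 3999 · 2520/3999 = 2520.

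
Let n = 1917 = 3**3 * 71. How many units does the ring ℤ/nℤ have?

φ(3^3) = 3^2·(3−1) = 9·2 = 18.
φ(71) = 71 − 1 = 70.
Multiply: 18 · 70 = 1260.

1260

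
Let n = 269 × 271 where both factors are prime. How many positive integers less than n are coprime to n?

φ(pq) = (p−1)(q−1) = 268 · 270 = 72360.

72360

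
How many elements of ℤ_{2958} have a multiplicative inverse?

First factor: 2958 = 2 * 3 * 17 * 29.
φ(2958) = 2958 · (1 − 1/2) · (1 − 1/3) · (1 − 1/17) · (1 − 1/29)
       = 2958 · 896/2958 = 896.

896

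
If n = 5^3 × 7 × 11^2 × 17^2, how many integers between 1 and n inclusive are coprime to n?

17952000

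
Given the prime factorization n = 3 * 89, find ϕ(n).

176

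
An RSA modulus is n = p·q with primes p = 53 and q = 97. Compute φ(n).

φ(5141) = 5141 · (1 − 1/53) · (1 − 1/97)
       = 5141 · 4992/5141 = 4992.

4992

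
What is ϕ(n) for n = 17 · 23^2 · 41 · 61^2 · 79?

92449843200

φ(17) = 17 − 1 = 16.
φ(23^2) = 23^1·(23−1) = 23·22 = 506.
φ(41) = 41 − 1 = 40.
φ(61^2) = 61^1·(61−1) = 61·60 = 3660.
φ(79) = 79 − 1 = 78.
φ(108386504767) = 16 × 506 × 40 × 3660 × 78 = 92449843200.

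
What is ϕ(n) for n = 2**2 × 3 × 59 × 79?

18096

φ(55932) = 55932 · (1 − 1/2) · (1 − 1/3) · (1 − 1/59) · (1 − 1/79)
       = 55932 · 9048/27966 = 18096.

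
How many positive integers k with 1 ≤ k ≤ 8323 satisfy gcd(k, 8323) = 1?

8323 = 7 × 29 × 41.
φ(7) = 7 − 1 = 6.
φ(29) = 29 − 1 = 28.
φ(41) = 41 − 1 = 40.
φ(8323) = 6 × 28 × 40 = 6720.

6720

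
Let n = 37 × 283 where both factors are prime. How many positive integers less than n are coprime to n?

10152

For distinct primes, φ(pq) = (p−1)(q−1) = 36 × 282 = 10152.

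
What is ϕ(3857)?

3857 = 7 · 19 · 29.
φ(7) = 7 − 1 = 6.
φ(19) = 19 − 1 = 18.
φ(29) = 29 − 1 = 28.
Since φ is multiplicative, φ(3857) = 6 · 18 · 28 = 3024.

3024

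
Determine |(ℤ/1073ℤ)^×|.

Prime factorization: 1073 = 29 · 37.
φ(1073) = 1073 · (1 − 1/29) · (1 − 1/37)
       = 1073 · 1008/1073 = 1008.

1008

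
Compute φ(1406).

Prime factorization: 1406 = 2 · 19 · 37.
φ(1406) = 1406 · (1 − 1/2) · (1 − 1/19) · (1 − 1/37)
       = 1406 · 648/1406 = 648.

648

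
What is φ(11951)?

10368

First factor: 11951 = 17 * 19 * 37.
φ(17) = 17 − 1 = 16.
φ(19) = 19 − 1 = 18.
φ(37) = 37 − 1 = 36.
Since φ is multiplicative, φ(11951) = 16 · 18 · 36 = 10368.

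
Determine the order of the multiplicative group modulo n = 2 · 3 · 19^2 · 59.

39672

φ(2) = 2 − 1 = 1.
φ(3) = 3 − 1 = 2.
φ(19^2) = 19^1·(19−1) = 19·18 = 342.
φ(59) = 59 − 1 = 58.
Multiply: 1 · 2 · 342 · 58 = 39672.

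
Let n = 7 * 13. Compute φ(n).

72

φ(91) = 91 · (1 − 1/7) · (1 − 1/13)
       = 91 · 72/91 = 72.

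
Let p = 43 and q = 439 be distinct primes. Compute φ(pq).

18396

φ(43) = 43 − 1 = 42.
φ(439) = 439 − 1 = 438.
Since φ is multiplicative, φ(18877) = 42 · 438 = 18396.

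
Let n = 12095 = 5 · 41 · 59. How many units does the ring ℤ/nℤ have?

9280

φ(5) = 5 − 1 = 4.
φ(41) = 41 − 1 = 40.
φ(59) = 59 − 1 = 58.
Since φ is multiplicative, φ(12095) = 4 · 40 · 58 = 9280.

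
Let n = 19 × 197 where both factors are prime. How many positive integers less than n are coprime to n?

3528

For distinct primes, φ(pq) = (p−1)(q−1) = 18 × 196 = 3528.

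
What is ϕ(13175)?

Factor 13175: 13175 = 5^2 × 17 × 31.
φ(5^2) = 5^2 − 5^1 = 25 − 5 = 20.
φ(17) = 17 − 1 = 16.
φ(31) = 31 − 1 = 30.
Since φ is multiplicative, φ(13175) = 20 · 16 · 30 = 9600.

9600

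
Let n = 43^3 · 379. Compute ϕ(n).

29354724

φ(43^3) = 43^3 − 43^2 = 79507 − 1849 = 77658.
φ(379) = 379 − 1 = 378.
Multiply: 77658 · 378 = 29354724.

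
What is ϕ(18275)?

13440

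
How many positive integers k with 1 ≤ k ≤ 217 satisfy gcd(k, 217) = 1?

Prime factorization: 217 = 7 × 31.
φ(7) = 7 − 1 = 6.
φ(31) = 31 − 1 = 30.
φ(217) = 6 × 30 = 180.

180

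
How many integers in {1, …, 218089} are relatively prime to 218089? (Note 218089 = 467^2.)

φ(467^2) = 467^2 − 467^1 = 218089 − 467 = 217622.

217622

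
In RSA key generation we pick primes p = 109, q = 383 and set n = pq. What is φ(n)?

φ(109) = 109 − 1 = 108.
φ(383) = 383 − 1 = 382.
Multiply: 108 · 382 = 41256.

41256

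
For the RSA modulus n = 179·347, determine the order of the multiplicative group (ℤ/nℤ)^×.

61588

φ(62113) = 62113 · (1 − 1/179) · (1 − 1/347)
       = 62113 · 61588/62113 = 61588.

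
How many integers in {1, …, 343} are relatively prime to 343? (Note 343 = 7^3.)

294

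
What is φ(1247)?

1247 = 29 * 43.
φ(1247) = 1247 · (1 − 1/29) · (1 − 1/43)
       = 1247 · 1176/1247 = 1176.

1176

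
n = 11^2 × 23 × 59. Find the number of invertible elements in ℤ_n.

140360

φ(11^2) = 11^1·(11−1) = 11·10 = 110.
φ(23) = 23 − 1 = 22.
φ(59) = 59 − 1 = 58.
Since φ is multiplicative, φ(164197) = 110 · 22 · 58 = 140360.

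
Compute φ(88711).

66528

Factor 88711: 88711 = 7 · 19 · 23 · 29.
φ(7) = 7 − 1 = 6.
φ(19) = 19 − 1 = 18.
φ(23) = 23 − 1 = 22.
φ(29) = 29 − 1 = 28.
Since φ is multiplicative, φ(88711) = 6 · 18 · 22 · 28 = 66528.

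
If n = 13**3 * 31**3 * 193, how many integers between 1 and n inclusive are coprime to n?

11225710080

φ(13^3) = 13^2·(13−1) = 169·12 = 2028.
φ(31^3) = 31^3 − 31^2 = 29791 − 961 = 28830.
φ(193) = 193 − 1 = 192.
Multiply: 2028 · 28830 · 192 = 11225710080.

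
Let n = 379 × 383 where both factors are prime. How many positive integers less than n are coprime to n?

144396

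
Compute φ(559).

504

First factor: 559 = 13 · 43.
φ(559) = 559 · (1 − 1/13) · (1 − 1/43)
       = 559 · 504/559 = 504.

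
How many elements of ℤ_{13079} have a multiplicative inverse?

Prime factorization: 13079 = 11 · 29 · 41.
φ(13079) = 13079 · (1 − 1/11) · (1 − 1/29) · (1 − 1/41)
       = 13079 · 11200/13079 = 11200.

11200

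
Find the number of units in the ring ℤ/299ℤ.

264

First factor: 299 = 13 * 23.
φ(299) = 299 · (1 − 1/13) · (1 − 1/23)
       = 299 · 264/299 = 264.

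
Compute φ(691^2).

476790

φ(477481) = 477481 · (1 − 1/691)
       = 477481 · 690/691 = 476790.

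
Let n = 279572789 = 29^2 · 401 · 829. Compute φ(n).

φ(29^2) = 29^1·(29−1) = 29·28 = 812.
φ(401) = 401 − 1 = 400.
φ(829) = 829 − 1 = 828.
Multiply: 812 · 400 · 828 = 268934400.

268934400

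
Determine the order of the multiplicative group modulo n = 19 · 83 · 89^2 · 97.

1109763072

φ(19) = 19 − 1 = 18.
φ(83) = 83 − 1 = 82.
φ(89^2) = 89^2 − 89^1 = 7921 − 89 = 7832.
φ(97) = 97 − 1 = 96.
Multiply: 18 · 82 · 7832 · 96 = 1109763072.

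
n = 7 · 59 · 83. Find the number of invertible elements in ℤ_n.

φ(34279) = 34279 · (1 − 1/7) · (1 − 1/59) · (1 − 1/83)
       = 34279 · 28536/34279 = 28536.

28536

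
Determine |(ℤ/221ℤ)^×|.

Prime factorization: 221 = 13 × 17.
φ(13) = 13 − 1 = 12.
φ(17) = 17 − 1 = 16.
Since φ is multiplicative, φ(221) = 12 · 16 = 192.

192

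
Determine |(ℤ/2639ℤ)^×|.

2016

Factor 2639: 2639 = 7 × 13 × 29.
φ(7) = 7 − 1 = 6.
φ(13) = 13 − 1 = 12.
φ(29) = 29 − 1 = 28.
Since φ is multiplicative, φ(2639) = 6 · 12 · 28 = 2016.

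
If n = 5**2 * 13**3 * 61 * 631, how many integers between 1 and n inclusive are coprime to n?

1533168000

φ(2114118175) = 2114118175 · (1 − 1/5) · (1 − 1/13) · (1 − 1/61) · (1 − 1/631)
       = 2114118175 · 1814400/2501915 = 1533168000.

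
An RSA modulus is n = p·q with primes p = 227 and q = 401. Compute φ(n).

φ(pq) = (p−1)(q−1) = 226 · 400 = 90400.

90400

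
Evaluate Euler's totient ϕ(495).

240

Prime factorization: 495 = 3^2 · 5 · 11.
φ(3^2) = 3^2 − 3^1 = 9 − 3 = 6.
φ(5) = 5 − 1 = 4.
φ(11) = 11 − 1 = 10.
Since φ is multiplicative, φ(495) = 6 · 4 · 10 = 240.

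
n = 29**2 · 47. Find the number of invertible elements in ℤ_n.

37352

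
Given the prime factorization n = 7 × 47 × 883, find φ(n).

φ(290507) = 290507 · (1 − 1/7) · (1 − 1/47) · (1 − 1/883)
       = 290507 · 243432/290507 = 243432.

243432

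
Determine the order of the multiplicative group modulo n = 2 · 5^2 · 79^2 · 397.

48803040

φ(2) = 2 − 1 = 1.
φ(5^2) = 5^2 − 5^1 = 25 − 5 = 20.
φ(79^2) = 79^2 − 79^1 = 6241 − 79 = 6162.
φ(397) = 397 − 1 = 396.
Since φ is multiplicative, φ(123883850) = 1 · 20 · 6162 · 396 = 48803040.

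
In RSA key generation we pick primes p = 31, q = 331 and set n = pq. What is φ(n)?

9900

φ(pq) = (p−1)(q−1) = 30 · 330 = 9900.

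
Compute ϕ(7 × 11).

φ(77) = 77 · (1 − 1/7) · (1 − 1/11)
       = 77 · 60/77 = 60.

60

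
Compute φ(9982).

First factor: 9982 = 2 · 7 · 23 · 31.
φ(9982) = 9982 · (1 − 1/2) · (1 − 1/7) · (1 − 1/23) · (1 − 1/31)
       = 9982 · 3960/9982 = 3960.

3960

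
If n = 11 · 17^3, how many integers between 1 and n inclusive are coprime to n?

46240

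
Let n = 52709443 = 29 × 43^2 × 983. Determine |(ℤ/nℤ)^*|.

49657776

φ(29) = 29 − 1 = 28.
φ(43^2) = 43^2 − 43^1 = 1849 − 43 = 1806.
φ(983) = 983 − 1 = 982.
φ(52709443) = 28 × 1806 × 982 = 49657776.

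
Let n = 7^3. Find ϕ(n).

φ(343) = 343 · (1 − 1/7)
       = 343 · 6/7 = 294.

294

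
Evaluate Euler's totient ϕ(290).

112

Factor 290: 290 = 2 × 5 × 29.
φ(290) = 290 · (1 − 1/2) · (1 − 1/5) · (1 − 1/29)
       = 290 · 112/290 = 112.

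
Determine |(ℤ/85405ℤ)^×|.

Factor 85405: 85405 = 5 · 19 · 29 · 31.
φ(85405) = 85405 · (1 − 1/5) · (1 − 1/19) · (1 − 1/29) · (1 − 1/31)
       = 85405 · 60480/85405 = 60480.

60480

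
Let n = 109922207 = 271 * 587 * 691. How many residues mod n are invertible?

φ(271) = 271 − 1 = 270.
φ(587) = 587 − 1 = 586.
φ(691) = 691 − 1 = 690.
φ(109922207) = 270 × 586 × 690 = 109171800.

109171800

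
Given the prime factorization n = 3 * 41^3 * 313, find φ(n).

φ(3) = 3 − 1 = 2.
φ(41^3) = 41^2·(41−1) = 1681·40 = 67240.
φ(313) = 313 − 1 = 312.
φ(64716819) = 2 × 67240 × 312 = 41957760.

41957760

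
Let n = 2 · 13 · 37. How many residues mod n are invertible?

φ(2) = 2 − 1 = 1.
φ(13) = 13 − 1 = 12.
φ(37) = 37 − 1 = 36.
Multiply: 1 · 12 · 36 = 432.

432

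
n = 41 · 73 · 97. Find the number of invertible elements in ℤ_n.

φ(290321) = 290321 · (1 − 1/41) · (1 − 1/73) · (1 − 1/97)
       = 290321 · 276480/290321 = 276480.

276480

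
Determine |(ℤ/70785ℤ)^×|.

31680

Factor 70785: 70785 = 3^2 * 5 * 11^2 * 13.
φ(3^2) = 3^2 − 3^1 = 9 − 3 = 6.
φ(5) = 5 − 1 = 4.
φ(11^2) = 11^2 − 11^1 = 121 − 11 = 110.
φ(13) = 13 − 1 = 12.
Multiply: 6 · 4 · 110 · 12 = 31680.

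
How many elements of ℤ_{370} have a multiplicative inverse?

First factor: 370 = 2 * 5 * 37.
φ(2) = 2 − 1 = 1.
φ(5) = 5 − 1 = 4.
φ(37) = 37 − 1 = 36.
φ(370) = 1 × 4 × 36 = 144.

144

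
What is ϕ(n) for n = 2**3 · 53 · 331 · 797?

54637440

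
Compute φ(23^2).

φ(529) = 529 · (1 − 1/23)
       = 529 · 22/23 = 506.

506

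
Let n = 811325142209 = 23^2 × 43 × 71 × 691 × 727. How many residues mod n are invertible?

745218381600

φ(23^2) = 23^1·(23−1) = 23·22 = 506.
φ(43) = 43 − 1 = 42.
φ(71) = 71 − 1 = 70.
φ(691) = 691 − 1 = 690.
φ(727) = 727 − 1 = 726.
Since φ is multiplicative, φ(811325142209) = 506 · 42 · 70 · 690 · 726 = 745218381600.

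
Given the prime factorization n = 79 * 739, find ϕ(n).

57564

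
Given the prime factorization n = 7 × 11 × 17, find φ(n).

960

φ(7) = 7 − 1 = 6.
φ(11) = 11 − 1 = 10.
φ(17) = 17 − 1 = 16.
φ(1309) = 6 × 10 × 16 = 960.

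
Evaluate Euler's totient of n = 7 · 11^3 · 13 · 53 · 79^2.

27915338880

φ(7) = 7 − 1 = 6.
φ(11^3) = 11^2·(11−1) = 121·10 = 1210.
φ(13) = 13 − 1 = 12.
φ(53) = 53 − 1 = 52.
φ(79^2) = 79^1·(79−1) = 79·78 = 6162.
Since φ is multiplicative, φ(40063556533) = 6 · 1210 · 12 · 52 · 6162 = 27915338880.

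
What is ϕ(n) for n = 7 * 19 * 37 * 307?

1189728

φ(1510747) = 1510747 · (1 − 1/7) · (1 − 1/19) · (1 − 1/37) · (1 − 1/307)
       = 1510747 · 1189728/1510747 = 1189728.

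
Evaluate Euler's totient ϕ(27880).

10240

First factor: 27880 = 2^3 · 5 · 17 · 41.
φ(27880) = 27880 · (1 − 1/2) · (1 − 1/5) · (1 − 1/17) · (1 − 1/41)
       = 27880 · 2560/6970 = 10240.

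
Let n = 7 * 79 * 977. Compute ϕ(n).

456768

φ(7) = 7 − 1 = 6.
φ(79) = 79 − 1 = 78.
φ(977) = 977 − 1 = 976.
φ(540281) = 6 × 78 × 976 = 456768.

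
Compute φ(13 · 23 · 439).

115632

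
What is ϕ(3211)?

Factor 3211: 3211 = 13^2 · 19.
φ(13^2) = 13^2 − 13^1 = 169 − 13 = 156.
φ(19) = 19 − 1 = 18.
Multiply: 156 · 18 = 2808.

2808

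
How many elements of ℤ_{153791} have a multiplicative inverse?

132000

Prime factorization: 153791 = 11**2 * 31 * 41.
φ(153791) = 153791 · (1 − 1/11) · (1 − 1/31) · (1 − 1/41)
       = 153791 · 12000/13981 = 132000.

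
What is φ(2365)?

1680

2365 = 5 * 11 * 43.
φ(5) = 5 − 1 = 4.
φ(11) = 11 − 1 = 10.
φ(43) = 43 − 1 = 42.
Since φ is multiplicative, φ(2365) = 4 · 10 · 42 = 1680.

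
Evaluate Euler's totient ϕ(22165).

14400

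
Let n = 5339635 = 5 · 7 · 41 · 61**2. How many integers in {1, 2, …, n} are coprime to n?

φ(5) = 5 − 1 = 4.
φ(7) = 7 − 1 = 6.
φ(41) = 41 − 1 = 40.
φ(61^2) = 61^1·(61−1) = 61·60 = 3660.
φ(5339635) = 4 × 6 × 40 × 3660 = 3513600.

3513600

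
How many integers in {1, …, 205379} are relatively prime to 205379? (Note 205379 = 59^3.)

201898

φ(59^3) = 59^2·(59−1) = 3481·58 = 201898.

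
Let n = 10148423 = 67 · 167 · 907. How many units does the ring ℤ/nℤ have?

φ(67) = 67 − 1 = 66.
φ(167) = 167 − 1 = 166.
φ(907) = 907 − 1 = 906.
Since φ is multiplicative, φ(10148423) = 66 · 166 · 906 = 9926136.

9926136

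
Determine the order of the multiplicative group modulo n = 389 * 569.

φ(389) = 389 − 1 = 388.
φ(569) = 569 − 1 = 568.
φ(221341) = 388 × 568 = 220384.

220384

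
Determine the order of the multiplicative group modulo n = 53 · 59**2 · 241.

42706560

φ(53) = 53 − 1 = 52.
φ(59^2) = 59^1·(59−1) = 59·58 = 3422.
φ(241) = 241 − 1 = 240.
Since φ is multiplicative, φ(44462813) = 52 · 3422 · 240 = 42706560.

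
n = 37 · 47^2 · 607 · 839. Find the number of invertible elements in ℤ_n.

39525268896

φ(37) = 37 − 1 = 36.
φ(47^2) = 47^1·(47−1) = 47·46 = 2162.
φ(607) = 607 − 1 = 606.
φ(839) = 839 − 1 = 838.
φ(41624410109) = 36 × 2162 × 606 × 838 = 39525268896.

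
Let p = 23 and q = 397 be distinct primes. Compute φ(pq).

8712

φ(pq) = (p−1)(q−1) = 22 · 396 = 8712.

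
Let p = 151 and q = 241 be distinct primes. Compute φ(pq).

36000

φ(pq) = (p−1)(q−1) = 150 · 240 = 36000.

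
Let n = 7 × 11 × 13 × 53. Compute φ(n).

37440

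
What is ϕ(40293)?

23760

40293 = 3^2 * 11^2 * 37.
φ(40293) = 40293 · (1 − 1/3) · (1 − 1/11) · (1 − 1/37)
       = 40293 · 720/1221 = 23760.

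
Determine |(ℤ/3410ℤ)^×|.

1200

Prime factorization: 3410 = 2 × 5 × 11 × 31.
φ(2) = 2 − 1 = 1.
φ(5) = 5 − 1 = 4.
φ(11) = 11 − 1 = 10.
φ(31) = 31 − 1 = 30.
Since φ is multiplicative, φ(3410) = 1 · 4 · 10 · 30 = 1200.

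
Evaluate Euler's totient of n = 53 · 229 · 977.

11571456

φ(11857849) = 11857849 · (1 − 1/53) · (1 − 1/229) · (1 − 1/977)
       = 11857849 · 11571456/11857849 = 11571456.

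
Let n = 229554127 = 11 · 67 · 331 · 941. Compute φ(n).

204732000

φ(11) = 11 − 1 = 10.
φ(67) = 67 − 1 = 66.
φ(331) = 331 − 1 = 330.
φ(941) = 941 − 1 = 940.
Multiply: 10 · 66 · 330 · 940 = 204732000.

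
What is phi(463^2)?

φ(463^2) = 463^2 − 463^1 = 214369 − 463 = 213906.

213906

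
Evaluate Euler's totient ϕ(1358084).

524160

Prime factorization: 1358084 = 2^2 · 7^2 · 13^2 · 41.
φ(1358084) = 1358084 · (1 − 1/2) · (1 − 1/7) · (1 − 1/13) · (1 − 1/41)
       = 1358084 · 2880/7462 = 524160.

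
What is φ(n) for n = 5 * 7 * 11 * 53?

12480

φ(5) = 5 − 1 = 4.
φ(7) = 7 − 1 = 6.
φ(11) = 11 − 1 = 10.
φ(53) = 53 − 1 = 52.
φ(20405) = 4 × 6 × 10 × 52 = 12480.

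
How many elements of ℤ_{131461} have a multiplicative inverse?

103680

Factor 131461: 131461 = 11 · 17 · 19 · 37.
φ(11) = 11 − 1 = 10.
φ(17) = 17 − 1 = 16.
φ(19) = 19 − 1 = 18.
φ(37) = 37 − 1 = 36.
Multiply: 10 · 16 · 18 · 36 = 103680.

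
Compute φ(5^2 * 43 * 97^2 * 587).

4583738880

φ(5937314225) = 5937314225 · (1 − 1/5) · (1 − 1/43) · (1 − 1/97) · (1 − 1/587)
       = 5937314225 · 9451008/12241885 = 4583738880.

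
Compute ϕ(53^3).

146068

φ(148877) = 148877 · (1 − 1/53)
       = 148877 · 52/53 = 146068.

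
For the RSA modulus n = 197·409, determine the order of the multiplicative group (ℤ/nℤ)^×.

79968

φ(pq) = (p−1)(q−1) = 196 · 408 = 79968.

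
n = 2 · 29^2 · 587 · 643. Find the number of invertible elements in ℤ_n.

305484144

φ(634855762) = 634855762 · (1 − 1/2) · (1 − 1/29) · (1 − 1/587) · (1 − 1/643)
       = 634855762 · 10533936/21891578 = 305484144.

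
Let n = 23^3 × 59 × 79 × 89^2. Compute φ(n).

φ(23^3) = 23^3 − 23^2 = 12167 − 529 = 11638.
φ(59) = 59 − 1 = 58.
φ(79) = 79 − 1 = 78.
φ(89^2) = 89^1·(89−1) = 89·88 = 7832.
Since φ is multiplicative, φ(449202975427) = 11638 · 58 · 78 · 7832 = 412357243584.

412357243584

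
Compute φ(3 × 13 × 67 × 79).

123552

φ(206427) = 206427 · (1 − 1/3) · (1 − 1/13) · (1 − 1/67) · (1 − 1/79)
       = 206427 · 123552/206427 = 123552.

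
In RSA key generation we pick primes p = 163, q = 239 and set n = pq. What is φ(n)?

φ(n) = (p − 1)(q − 1) = (163−1)(239−1) = 162·238 = 38556.

38556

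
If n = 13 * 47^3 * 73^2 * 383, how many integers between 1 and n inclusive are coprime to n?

φ(2754745106893) = 2754745106893 · (1 − 1/13) · (1 − 1/47) · (1 − 1/73) · (1 − 1/383)
       = 2754745106893 · 15182208/17082949 = 2448237315456.

2448237315456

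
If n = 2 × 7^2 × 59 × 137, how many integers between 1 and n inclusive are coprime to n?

331296

φ(2) = 2 − 1 = 1.
φ(7^2) = 7^2 − 7^1 = 49 − 7 = 42.
φ(59) = 59 − 1 = 58.
φ(137) = 137 − 1 = 136.
φ(792134) = 1 × 42 × 58 × 136 = 331296.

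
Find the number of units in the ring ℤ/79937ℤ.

65520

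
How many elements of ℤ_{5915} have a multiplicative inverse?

First factor: 5915 = 5 · 7 · 13^2.
φ(5) = 5 − 1 = 4.
φ(7) = 7 − 1 = 6.
φ(13^2) = 13^1·(13−1) = 13·12 = 156.
Since φ is multiplicative, φ(5915) = 4 · 6 · 156 = 3744.

3744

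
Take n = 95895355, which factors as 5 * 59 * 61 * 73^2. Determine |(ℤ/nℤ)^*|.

73163520

φ(5) = 5 − 1 = 4.
φ(59) = 59 − 1 = 58.
φ(61) = 61 − 1 = 60.
φ(73^2) = 73^2 − 73^1 = 5329 − 73 = 5256.
Since φ is multiplicative, φ(95895355) = 4 · 58 · 60 · 5256 = 73163520.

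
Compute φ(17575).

12960

Prime factorization: 17575 = 5^2 × 19 × 37.
φ(5^2) = 5^2 − 5^1 = 25 − 5 = 20.
φ(19) = 19 − 1 = 18.
φ(37) = 37 − 1 = 36.
Since φ is multiplicative, φ(17575) = 20 · 18 · 36 = 12960.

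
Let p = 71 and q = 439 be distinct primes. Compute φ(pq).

30660

φ(pq) = (p−1)(q−1) = 70 · 438 = 30660.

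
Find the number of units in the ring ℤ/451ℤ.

Factor 451: 451 = 11 × 41.
φ(451) = 451 · (1 − 1/11) · (1 − 1/41)
       = 451 · 400/451 = 400.

400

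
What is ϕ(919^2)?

φ(844561) = 844561 · (1 − 1/919)
       = 844561 · 918/919 = 843642.

843642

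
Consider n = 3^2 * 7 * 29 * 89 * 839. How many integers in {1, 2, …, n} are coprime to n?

74333952

φ(136423917) = 136423917 · (1 − 1/3) · (1 − 1/7) · (1 − 1/29) · (1 − 1/89) · (1 − 1/839)
       = 136423917 · 24777984/45474639 = 74333952.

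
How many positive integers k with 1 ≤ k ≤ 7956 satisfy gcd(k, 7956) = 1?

Factor 7956: 7956 = 2^2 × 3^2 × 13 × 17.
φ(7956) = 7956 · (1 − 1/2) · (1 − 1/3) · (1 − 1/13) · (1 − 1/17)
       = 7956 · 384/1326 = 2304.

2304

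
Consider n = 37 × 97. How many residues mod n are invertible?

3456

φ(3589) = 3589 · (1 − 1/37) · (1 − 1/97)
       = 3589 · 3456/3589 = 3456.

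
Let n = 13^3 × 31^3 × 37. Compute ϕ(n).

φ(2421680599) = 2421680599 · (1 − 1/13) · (1 − 1/31) · (1 − 1/37)
       = 2421680599 · 12960/14911 = 2104820640.

2104820640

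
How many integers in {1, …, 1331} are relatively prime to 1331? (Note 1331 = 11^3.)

φ(1331) = 1331 · (1 − 1/11)
       = 1331 · 10/11 = 1210.

1210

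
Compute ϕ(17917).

17917 = 19 * 23 * 41.
φ(17917) = 17917 · (1 − 1/19) · (1 − 1/23) · (1 − 1/41)
       = 17917 · 15840/17917 = 15840.

15840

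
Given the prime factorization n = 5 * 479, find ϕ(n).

φ(2395) = 2395 · (1 − 1/5) · (1 − 1/479)
       = 2395 · 1912/2395 = 1912.

1912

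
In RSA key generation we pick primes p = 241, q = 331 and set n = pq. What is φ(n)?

φ(241) = 241 − 1 = 240.
φ(331) = 331 − 1 = 330.
φ(79771) = 240 × 330 = 79200.

79200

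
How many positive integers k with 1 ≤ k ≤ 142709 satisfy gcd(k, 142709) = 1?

108864

Prime factorization: 142709 = 7 × 19 × 29 × 37.
φ(7) = 7 − 1 = 6.
φ(19) = 19 − 1 = 18.
φ(29) = 29 − 1 = 28.
φ(37) = 37 − 1 = 36.
φ(142709) = 6 × 18 × 28 × 36 = 108864.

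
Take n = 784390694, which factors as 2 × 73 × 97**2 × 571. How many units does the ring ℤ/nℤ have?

φ(784390694) = 784390694 · (1 − 1/2) · (1 − 1/73) · (1 − 1/97) · (1 − 1/571)
       = 784390694 · 3939840/8086502 = 382164480.

382164480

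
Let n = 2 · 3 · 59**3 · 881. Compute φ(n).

φ(2) = 2 − 1 = 1.
φ(3) = 3 − 1 = 2.
φ(59^3) = 59^3 − 59^2 = 205379 − 3481 = 201898.
φ(881) = 881 − 1 = 880.
Since φ is multiplicative, φ(1085633394) = 1 · 2 · 201898 · 880 = 355340480.

355340480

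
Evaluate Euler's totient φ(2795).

First factor: 2795 = 5 * 13 * 43.
φ(5) = 5 − 1 = 4.
φ(13) = 13 − 1 = 12.
φ(43) = 43 − 1 = 42.
Since φ is multiplicative, φ(2795) = 4 · 12 · 42 = 2016.

2016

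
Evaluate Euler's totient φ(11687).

10080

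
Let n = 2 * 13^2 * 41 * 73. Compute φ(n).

449280

φ(1011634) = 1011634 · (1 − 1/2) · (1 − 1/13) · (1 − 1/41) · (1 − 1/73)
       = 1011634 · 34560/77818 = 449280.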